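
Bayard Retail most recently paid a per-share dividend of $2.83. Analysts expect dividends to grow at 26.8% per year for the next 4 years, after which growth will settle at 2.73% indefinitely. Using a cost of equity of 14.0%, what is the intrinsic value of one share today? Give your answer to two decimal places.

Two-stage DDM. Project D₁…D_4 at 0.268, terminal growth 0.0273, discount at r = 0.14.
D_1 = 3.5884
D_2 = 4.5501
D_3 = 5.7696
D_4 = 7.3158
Terminal value at t=4: TV = D_5/(r−g) = 7.5155/(0.14−0.0273) = 66.6863
P₀ = 3.5884/(1+0.14)^1 + 4.5501/(1+0.14)^2 + 5.7696/(1+0.14)^3 + 7.3158/(1+0.14)^4 + 66.6863/(1+0.14)^4 = 54.3585

$54.36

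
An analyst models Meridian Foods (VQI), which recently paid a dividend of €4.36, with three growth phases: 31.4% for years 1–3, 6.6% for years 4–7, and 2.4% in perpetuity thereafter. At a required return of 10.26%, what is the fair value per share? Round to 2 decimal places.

Three-stage DDM. Project D₁…D_7; terminal Gordon value at t=7 with g = 0.024; discount at r = 0.1026.
D_1 = 5.7290
D_2 = 7.5280
D_3 = 9.8917
D_4 = 10.5446
D_5 = 11.2405
D_6 = 11.9824
D_7 = 12.7732
TV_7 = 13.0798/(0.1026−0.024) = 166.4098
P₀ = Σ Dₜ/(1+r)ᵗ + TV_7/(1+r)^7 = 129.9102

€129.91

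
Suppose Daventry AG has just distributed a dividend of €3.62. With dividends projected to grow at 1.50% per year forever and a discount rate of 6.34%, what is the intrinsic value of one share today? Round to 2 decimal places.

€75.92

Gordon growth model: P₀ = D₁/(r − g). D₁ = 3.62 × (1 + 0.015) = 3.6743.
P₀ = 3.6743 / (0.0634 − 0.015) = 3.6743 / 0.0484 = 75.9153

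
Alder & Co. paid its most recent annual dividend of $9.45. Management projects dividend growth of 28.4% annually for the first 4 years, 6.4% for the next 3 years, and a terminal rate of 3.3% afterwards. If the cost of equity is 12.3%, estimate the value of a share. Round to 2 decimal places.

Three-stage DDM. Project D₁…D_7; terminal Gordon value at t=7 with g = 0.033; discount at r = 0.123.
D_1 = 12.1338
D_2 = 15.5798
D_3 = 20.0045
D_4 = 25.6857
D_5 = 27.3296
D_6 = 29.0787
D_7 = 30.9397
TV_7 = 31.9608/(0.123−0.033) = 355.1196
P₀ = Σ Dₜ/(1+r)ᵗ + TV_7/(1+r)^7 = 254.6268

$254.63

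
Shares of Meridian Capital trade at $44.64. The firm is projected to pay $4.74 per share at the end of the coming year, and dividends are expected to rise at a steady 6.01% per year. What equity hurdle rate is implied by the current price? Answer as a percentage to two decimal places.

16.63%

Rearranging the constant-growth DDM: r = D₁/P₀ + g.
r = 4.7400 / 44.64 + 0.0601 = 0.10618 + 0.0601 = 0.16628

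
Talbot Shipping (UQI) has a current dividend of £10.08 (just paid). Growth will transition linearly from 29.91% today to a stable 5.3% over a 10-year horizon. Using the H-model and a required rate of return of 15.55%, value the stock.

H-model: P₀ = D₀[(1+g_L) + H(g_S−g_L)]/(r−g_L), with H = 10/2 = 5.
P₀ = 10.08 × [(1+0.053) + 5×(0.2991−0.053)] / (0.1555−0.053)
   = 10.08 × 2.2835 / 0.1025 = 224.5627

£224.56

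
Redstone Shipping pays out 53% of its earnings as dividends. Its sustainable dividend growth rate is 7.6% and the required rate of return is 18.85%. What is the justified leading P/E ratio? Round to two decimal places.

4.71

Justified leading P/E = b/(r−g) = 0.53/(0.1885−0.076) = 4.7111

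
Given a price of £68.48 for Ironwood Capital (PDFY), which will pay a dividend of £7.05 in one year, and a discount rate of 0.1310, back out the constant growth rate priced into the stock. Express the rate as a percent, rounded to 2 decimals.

From P₀ = D₁/(r − g), the implied growth is g = r − D₁/P₀.
g = 0.131 − 7.05/68.48 = 0.131 − 0.10295 = 0.02805

2.81%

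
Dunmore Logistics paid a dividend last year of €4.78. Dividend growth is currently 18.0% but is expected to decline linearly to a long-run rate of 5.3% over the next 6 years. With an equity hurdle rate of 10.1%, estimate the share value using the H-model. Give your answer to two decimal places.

€142.80

H-model: P₀ = D₀[(1+g_L) + H(g_S−g_L)]/(r−g_L), with H = 6/2 = 3.
P₀ = 4.78 × [(1+0.053) + 3×(0.18−0.053)] / (0.101−0.053)
   = 4.78 × 1.4340 / 0.048 = 142.8025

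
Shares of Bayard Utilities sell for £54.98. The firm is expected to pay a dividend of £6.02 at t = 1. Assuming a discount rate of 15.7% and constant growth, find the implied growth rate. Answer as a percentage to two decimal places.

4.75%

From P₀ = D₁/(r − g), the implied growth is g = r − D₁/P₀.
g = 0.157 − 6.02/54.98 = 0.157 − 0.10949 = 0.04751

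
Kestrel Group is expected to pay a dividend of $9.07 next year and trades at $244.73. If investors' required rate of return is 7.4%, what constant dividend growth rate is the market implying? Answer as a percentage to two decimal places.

3.69%

From P₀ = D₁/(r − g), the implied growth is g = r − D₁/P₀.
g = 0.074 − 9.07/244.73 = 0.074 − 0.03706 = 0.03694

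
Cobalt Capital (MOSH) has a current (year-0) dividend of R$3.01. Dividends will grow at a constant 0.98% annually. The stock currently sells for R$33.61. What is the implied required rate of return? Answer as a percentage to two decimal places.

10.02%

Rearranging the constant-growth DDM: r = D₁/P₀ + g.
D₁ = 3.01 × (1 + 0.0098) = 3.0395.
r = 3.0395 / 33.61 + 0.0098 = 0.09043 + 0.0098 = 0.10023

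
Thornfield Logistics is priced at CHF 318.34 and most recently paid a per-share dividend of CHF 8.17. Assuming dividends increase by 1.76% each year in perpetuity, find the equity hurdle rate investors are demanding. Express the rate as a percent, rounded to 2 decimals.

Rearranging the constant-growth DDM: r = D₁/P₀ + g.
D₁ = 8.17 × (1 + 0.0176) = 8.3138.
r = 8.3138 / 318.34 + 0.0176 = 0.02612 + 0.0176 = 0.04372

4.37%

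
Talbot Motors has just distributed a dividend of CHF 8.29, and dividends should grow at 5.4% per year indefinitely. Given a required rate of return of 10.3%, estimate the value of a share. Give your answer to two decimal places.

CHF 178.32

Gordon growth model: P₀ = D₁/(r − g). D₁ = 8.29 × (1 + 0.054) = 8.7377.
P₀ = 8.7377 / (0.103 − 0.054) = 8.7377 / 0.049 = 178.3196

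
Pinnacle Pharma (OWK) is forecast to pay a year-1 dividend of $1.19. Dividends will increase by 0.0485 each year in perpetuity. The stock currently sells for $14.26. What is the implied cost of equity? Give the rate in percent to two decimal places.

Rearranging the constant-growth DDM: r = D₁/P₀ + g.
r = 1.1900 / 14.26 + 0.0485 = 0.08345 + 0.0485 = 0.13195

13.20%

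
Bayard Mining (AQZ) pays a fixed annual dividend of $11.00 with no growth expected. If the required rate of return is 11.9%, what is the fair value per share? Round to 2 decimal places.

$92.44

Zero-growth DDM (perpetuity): P₀ = D/r = 11.00 / 0.119 = 92.4370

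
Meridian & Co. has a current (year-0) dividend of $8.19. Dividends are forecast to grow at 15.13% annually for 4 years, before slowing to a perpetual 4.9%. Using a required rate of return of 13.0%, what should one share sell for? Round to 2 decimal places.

$148.62

Two-stage DDM. Project D₁…D_4 at 0.1513, terminal growth 0.049, discount at r = 0.13.
D_1 = 9.4291
D_2 = 10.8558
D_3 = 12.4983
D_4 = 14.3892
Terminal value at t=4: TV = D_5/(r−g) = 15.0943/(0.13−0.049) = 186.3496
P₀ = 9.4291/(1+0.13)^1 + 10.8558/(1+0.13)^2 + 12.4983/(1+0.13)^3 + 14.3892/(1+0.13)^4 + 186.3496/(1+0.13)^4 = 148.6248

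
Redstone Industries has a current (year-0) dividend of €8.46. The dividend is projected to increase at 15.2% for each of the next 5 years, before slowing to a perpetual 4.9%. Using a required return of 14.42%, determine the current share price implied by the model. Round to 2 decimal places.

Two-stage DDM. Project D₁…D_5 at 0.152, terminal growth 0.049, discount at r = 0.1442.
D_1 = 9.7459
D_2 = 11.2273
D_3 = 12.9338
D_4 = 14.8998
D_5 = 17.1646
Terminal value at t=5: TV = D_6/(r−g) = 18.0056/(0.1442−0.049) = 189.1347
P₀ = 9.7459/(1+0.1442)^1 + 11.2273/(1+0.1442)^2 + 12.9338/(1+0.1442)^3 + 14.8998/(1+0.1442)^4 + 17.1646/(1+0.1442)^5 + 189.1347/(1+0.1442)^5 = 139.6140

€139.61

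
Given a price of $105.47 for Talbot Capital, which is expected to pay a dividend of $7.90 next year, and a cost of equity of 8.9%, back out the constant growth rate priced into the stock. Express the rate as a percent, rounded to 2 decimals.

From P₀ = D₁/(r − g), the implied growth is g = r − D₁/P₀.
g = 0.089 − 7.90/105.47 = 0.089 − 0.07490 = 0.01410

1.41%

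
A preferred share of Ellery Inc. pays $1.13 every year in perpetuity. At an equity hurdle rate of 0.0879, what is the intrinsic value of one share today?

Zero-growth DDM (perpetuity): P₀ = D/r = 1.13 / 0.0879 = 12.8555

$12.86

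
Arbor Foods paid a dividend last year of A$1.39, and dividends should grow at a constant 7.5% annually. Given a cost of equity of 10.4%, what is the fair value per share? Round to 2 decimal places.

Gordon growth model: P₀ = D₁/(r − g). D₁ = 1.39 × (1 + 0.075) = 1.4942.
P₀ = 1.4942 / (0.104 − 0.075) = 1.4942 / 0.029 = 51.5259

A$51.53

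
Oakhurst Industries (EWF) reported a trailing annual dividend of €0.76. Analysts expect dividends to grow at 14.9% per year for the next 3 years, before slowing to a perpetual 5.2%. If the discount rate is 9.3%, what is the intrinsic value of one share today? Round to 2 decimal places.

Two-stage DDM. Project D₁…D_3 at 0.149, terminal growth 0.052, discount at r = 0.093.
D_1 = 0.8732
D_2 = 1.0034
D_3 = 1.1529
Terminal value at t=3: TV = D_4/(r−g) = 1.2128/(0.093−0.052) = 29.5805
P₀ = 0.8732/(1+0.093)^1 + 1.0034/(1+0.093)^2 + 1.1529/(1+0.093)^3 + 29.5805/(1+0.093)^3 = 25.1757

€25.18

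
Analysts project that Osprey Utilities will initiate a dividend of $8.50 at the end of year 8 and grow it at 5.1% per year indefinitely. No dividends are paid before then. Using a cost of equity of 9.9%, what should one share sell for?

Deferred-dividend DDM. At t=7 the remaining stream is a growing perpetuity with first payment D_8 = 8.50.
V_7 = D_8/(r−g) = 8.50/(0.099−0.051) = 177.0833
P₀ = V_7/(1+r)^7 = 177.0833/(1+0.099)^7 = 91.4521

$91.45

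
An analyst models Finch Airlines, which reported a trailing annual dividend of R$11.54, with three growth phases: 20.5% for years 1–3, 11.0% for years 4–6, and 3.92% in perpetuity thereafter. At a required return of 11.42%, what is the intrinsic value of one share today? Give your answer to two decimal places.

Three-stage DDM. Project D₁…D_6; terminal Gordon value at t=6 with g = 0.0392; discount at r = 0.1142.
D_1 = 13.9057
D_2 = 16.7564
D_3 = 20.1914
D_4 = 22.4125
D_5 = 24.8779
D_6 = 27.6144
TV_6 = 28.6969/(0.1142−0.0392) = 382.6254
P₀ = Σ Dₜ/(1+r)ᵗ + TV_6/(1+r)^6 = 284.0223

R$284.02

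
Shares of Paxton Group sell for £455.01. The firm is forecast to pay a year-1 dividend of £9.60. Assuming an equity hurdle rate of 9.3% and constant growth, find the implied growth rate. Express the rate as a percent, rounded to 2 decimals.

From P₀ = D₁/(r − g), the implied growth is g = r − D₁/P₀.
g = 0.093 − 9.60/455.01 = 0.093 − 0.02110 = 0.07190

7.19%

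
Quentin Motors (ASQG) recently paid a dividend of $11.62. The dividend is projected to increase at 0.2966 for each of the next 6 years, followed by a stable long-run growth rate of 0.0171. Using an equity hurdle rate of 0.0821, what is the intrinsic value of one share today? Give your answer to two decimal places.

$675.77

Two-stage DDM. Project D₁…D_6 at 0.2966, terminal growth 0.0171, discount at r = 0.0821.
D_1 = 15.0665
D_2 = 19.5352
D_3 = 25.3294
D_4 = 32.8420
D_5 = 42.5830
D_6 = 55.2131
Terminal value at t=6: TV = D_7/(r−g) = 56.1573/(0.0821−0.0171) = 863.9578
P₀ = 15.0665/(1+0.0821)^1 + 19.5352/(1+0.0821)^2 + 25.3294/(1+0.0821)^3 + 32.8420/(1+0.0821)^4 + 42.5830/(1+0.0821)^5 + 55.2131/(1+0.0821)^6 + 863.9578/(1+0.0821)^6 = 675.7730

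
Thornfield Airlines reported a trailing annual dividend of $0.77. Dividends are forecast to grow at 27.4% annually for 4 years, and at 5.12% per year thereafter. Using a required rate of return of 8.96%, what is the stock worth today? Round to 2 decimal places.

$44.02

Two-stage DDM. Project D₁…D_4 at 0.274, terminal growth 0.0512, discount at r = 0.0896.
D_1 = 0.9810
D_2 = 1.2498
D_3 = 1.5922
D_4 = 2.0285
Terminal value at t=4: TV = D_5/(r−g) = 2.1323/(0.0896−0.0512) = 55.5293
P₀ = 0.9810/(1+0.0896)^1 + 1.2498/(1+0.0896)^2 + 1.5922/(1+0.0896)^3 + 2.0285/(1+0.0896)^4 + 55.5293/(1+0.0896)^4 = 44.0191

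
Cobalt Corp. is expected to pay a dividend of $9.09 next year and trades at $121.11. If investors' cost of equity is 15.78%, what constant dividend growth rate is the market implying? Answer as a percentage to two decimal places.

8.27%

From P₀ = D₁/(r − g), the implied growth is g = r − D₁/P₀.
g = 0.1578 − 9.09/121.11 = 0.1578 − 0.07506 = 0.08274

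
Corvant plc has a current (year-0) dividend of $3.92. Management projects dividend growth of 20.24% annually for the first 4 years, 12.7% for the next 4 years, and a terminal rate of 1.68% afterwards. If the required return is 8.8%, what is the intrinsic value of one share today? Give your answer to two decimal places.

$141.96

Three-stage DDM. Project D₁…D_8; terminal Gordon value at t=8 with g = 0.0168; discount at r = 0.088.
D_1 = 4.7134
D_2 = 5.6674
D_3 = 6.8145
D_4 = 8.1937
D_5 = 9.2343
D_6 = 10.4071
D_7 = 11.7288
D_8 = 13.2184
TV_8 = 13.4404/(0.088−0.0168) = 188.7701
P₀ = Σ Dₜ/(1+r)ᵗ + TV_8/(1+r)^8 = 141.9603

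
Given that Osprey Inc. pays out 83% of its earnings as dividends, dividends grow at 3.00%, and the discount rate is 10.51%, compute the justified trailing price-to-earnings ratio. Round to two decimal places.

11.38

Justified trailing P/E = b(1+g)/(r−g) = 0.83×(1+0.03)/(0.1051−0.03) = 11.3835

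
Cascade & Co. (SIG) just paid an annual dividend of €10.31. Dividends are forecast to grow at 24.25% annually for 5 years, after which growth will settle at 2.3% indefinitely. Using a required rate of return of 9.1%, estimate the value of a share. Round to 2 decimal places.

Two-stage DDM. Project D₁…D_5 at 0.2425, terminal growth 0.023, discount at r = 0.091.
D_1 = 12.8102
D_2 = 15.9166
D_3 = 19.7764
D_4 = 24.5722
D_5 = 30.5310
Terminal value at t=5: TV = D_6/(r−g) = 31.2332/(0.091−0.023) = 459.3116
P₀ = 12.8102/(1+0.091)^1 + 15.9166/(1+0.091)^2 + 19.7764/(1+0.091)^3 + 24.5722/(1+0.091)^4 + 30.5310/(1+0.091)^5 + 459.3116/(1+0.091)^5 = 374.5944

€374.59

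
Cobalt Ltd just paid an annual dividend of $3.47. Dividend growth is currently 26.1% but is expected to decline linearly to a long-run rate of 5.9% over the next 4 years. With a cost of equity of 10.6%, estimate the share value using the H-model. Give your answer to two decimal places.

H-model: P₀ = D₀[(1+g_L) + H(g_S−g_L)]/(r−g_L), with H = 4/2 = 2.
P₀ = 3.47 × [(1+0.059) + 2×(0.261−0.059)] / (0.106−0.059)
   = 3.47 × 1.4630 / 0.047 = 108.0130

$108.01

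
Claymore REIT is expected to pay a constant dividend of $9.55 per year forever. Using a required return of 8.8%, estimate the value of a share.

Zero-growth DDM (perpetuity): P₀ = D/r = 9.55 / 0.088 = 108.5227

$108.52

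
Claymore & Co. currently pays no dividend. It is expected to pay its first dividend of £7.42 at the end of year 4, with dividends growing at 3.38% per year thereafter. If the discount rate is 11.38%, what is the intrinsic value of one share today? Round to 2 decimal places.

Deferred-dividend DDM. At t=3 the remaining stream is a growing perpetuity with first payment D_4 = 7.42.
V_3 = D_4/(r−g) = 7.42/(0.1138−0.0338) = 92.7500
P₀ = V_3/(1+r)^3 = 92.7500/(1+0.1138)^3 = 67.1262

£67.13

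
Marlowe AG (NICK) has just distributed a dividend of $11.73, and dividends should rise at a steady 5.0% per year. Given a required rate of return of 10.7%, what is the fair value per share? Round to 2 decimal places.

$216.08

Gordon growth model: P₀ = D₁/(r − g). D₁ = 11.73 × (1 + 0.05) = 12.3165.
P₀ = 12.3165 / (0.107 − 0.05) = 12.3165 / 0.057 = 216.0789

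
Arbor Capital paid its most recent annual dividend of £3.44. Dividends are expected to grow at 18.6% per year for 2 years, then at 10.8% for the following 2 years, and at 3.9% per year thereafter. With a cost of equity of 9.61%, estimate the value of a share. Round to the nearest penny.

Three-stage DDM. Project D₁…D_4; terminal Gordon value at t=4 with g = 0.039; discount at r = 0.0961.
D_1 = 4.0798
D_2 = 4.8387
D_3 = 5.3613
D_4 = 5.9403
TV_4 = 6.1720/(0.0961−0.039) = 108.0903
P₀ = Σ Dₜ/(1+r)ᵗ + TV_4/(1+r)^4 = 90.8196

£90.82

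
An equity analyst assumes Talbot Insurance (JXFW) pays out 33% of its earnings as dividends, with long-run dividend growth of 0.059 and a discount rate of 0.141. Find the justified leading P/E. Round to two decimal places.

4.02

Justified leading P/E = b/(r−g) = 0.33/(0.141−0.059) = 4.0244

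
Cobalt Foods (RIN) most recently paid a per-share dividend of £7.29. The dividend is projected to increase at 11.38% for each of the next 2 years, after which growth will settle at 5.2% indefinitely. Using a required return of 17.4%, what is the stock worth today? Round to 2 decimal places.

£70.06

Two-stage DDM. Project D₁…D_2 at 0.1138, terminal growth 0.052, discount at r = 0.174.
D_1 = 8.1196
D_2 = 9.0436
Terminal value at t=2: TV = D_3/(r−g) = 9.5139/(0.174−0.052) = 77.9826
P₀ = 8.1196/(1+0.174)^1 + 9.0436/(1+0.174)^2 + 77.9826/(1+0.174)^2 = 70.0576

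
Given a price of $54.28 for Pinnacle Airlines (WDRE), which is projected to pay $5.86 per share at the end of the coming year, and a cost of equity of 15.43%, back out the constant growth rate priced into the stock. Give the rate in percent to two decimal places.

4.63%

From P₀ = D₁/(r − g), the implied growth is g = r − D₁/P₀.
g = 0.1543 − 5.86/54.28 = 0.1543 − 0.10796 = 0.04634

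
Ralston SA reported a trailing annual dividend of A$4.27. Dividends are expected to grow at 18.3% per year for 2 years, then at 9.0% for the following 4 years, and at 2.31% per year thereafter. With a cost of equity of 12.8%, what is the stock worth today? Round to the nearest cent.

A$66.37

Three-stage DDM. Project D₁…D_6; terminal Gordon value at t=6 with g = 0.0231; discount at r = 0.128.
D_1 = 5.0514
D_2 = 5.9758
D_3 = 6.5136
D_4 = 7.0999
D_5 = 7.7389
D_6 = 8.4354
TV_6 = 8.6302/(0.128−0.0231) = 82.2708
P₀ = Σ Dₜ/(1+r)ᵗ + TV_6/(1+r)^6 = 66.3697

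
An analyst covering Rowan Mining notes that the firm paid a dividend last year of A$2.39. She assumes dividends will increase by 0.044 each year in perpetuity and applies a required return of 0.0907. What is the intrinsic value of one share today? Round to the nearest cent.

A$53.43

Gordon growth model: P₀ = D₁/(r − g). D₁ = 2.39 × (1 + 0.044) = 2.4952.
P₀ = 2.4952 / (0.0907 − 0.044) = 2.4952 / 0.0467 = 53.4296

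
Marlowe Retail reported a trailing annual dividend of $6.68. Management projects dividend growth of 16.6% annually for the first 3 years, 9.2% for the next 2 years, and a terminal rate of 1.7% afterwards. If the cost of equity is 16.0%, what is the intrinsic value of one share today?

$75.40

Three-stage DDM. Project D₁…D_5; terminal Gordon value at t=5 with g = 0.017; discount at r = 0.16.
D_1 = 7.7889
D_2 = 9.0818
D_3 = 10.5894
D_4 = 11.5636
D_5 = 12.6275
TV_5 = 12.8422/(0.16−0.017) = 89.8054
P₀ = Σ Dₜ/(1+r)ᵗ + TV_5/(1+r)^5 = 75.4041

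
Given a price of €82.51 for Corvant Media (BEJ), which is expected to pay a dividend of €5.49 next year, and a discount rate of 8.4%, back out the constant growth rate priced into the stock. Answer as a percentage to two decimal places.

From P₀ = D₁/(r − g), the implied growth is g = r − D₁/P₀.
g = 0.084 − 5.49/82.51 = 0.084 − 0.06654 = 0.01746

1.75%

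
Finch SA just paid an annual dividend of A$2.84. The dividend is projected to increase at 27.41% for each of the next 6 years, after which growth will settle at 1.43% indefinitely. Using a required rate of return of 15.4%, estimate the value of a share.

Two-stage DDM. Project D₁…D_6 at 0.2741, terminal growth 0.0143, discount at r = 0.154.
D_1 = 3.6184
D_2 = 4.6103
D_3 = 5.8739
D_4 = 7.4840
D_5 = 9.5353
D_6 = 12.1490
Terminal value at t=6: TV = D_7/(r−g) = 12.3227/(0.154−0.0143) = 88.2083
P₀ = 3.6184/(1+0.154)^1 + 4.6103/(1+0.154)^2 + 5.8739/(1+0.154)^3 + 7.4840/(1+0.154)^4 + 9.5353/(1+0.154)^5 + 12.1490/(1+0.154)^6 + 88.2083/(1+0.154)^6 = 61.7914

A$61.79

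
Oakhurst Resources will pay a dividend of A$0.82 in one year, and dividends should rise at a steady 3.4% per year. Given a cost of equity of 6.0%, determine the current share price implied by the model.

A$31.54

Gordon growth model: P₀ = D₁/(r − g), with D₁ = 0.82 given directly.
P₀ = 0.8200 / (0.06 − 0.034) = 0.8200 / 0.026 = 31.5385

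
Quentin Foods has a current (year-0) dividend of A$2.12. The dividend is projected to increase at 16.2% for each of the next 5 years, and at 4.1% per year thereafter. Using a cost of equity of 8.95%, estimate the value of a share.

Two-stage DDM. Project D₁…D_5 at 0.162, terminal growth 0.041, discount at r = 0.0895.
D_1 = 2.4634
D_2 = 2.8625
D_3 = 3.3262
D_4 = 3.8651
D_5 = 4.4912
Terminal value at t=5: TV = D_6/(r−g) = 4.6754/(0.0895−0.041) = 96.3997
P₀ = 2.4634/(1+0.0895)^1 + 2.8625/(1+0.0895)^2 + 3.3262/(1+0.0895)^3 + 3.8651/(1+0.0895)^4 + 4.4912/(1+0.0895)^5 + 96.3997/(1+0.0895)^5 = 75.7105

A$75.71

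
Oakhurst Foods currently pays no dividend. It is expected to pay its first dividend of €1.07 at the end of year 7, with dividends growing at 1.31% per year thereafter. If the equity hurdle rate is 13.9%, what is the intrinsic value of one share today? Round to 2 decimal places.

Deferred-dividend DDM. At t=6 the remaining stream is a growing perpetuity with first payment D_7 = 1.07.
V_6 = D_7/(r−g) = 1.07/(0.139−0.0131) = 8.4988
P₀ = V_6/(1+r)^6 = 8.4988/(1+0.139)^6 = 3.8924

€3.89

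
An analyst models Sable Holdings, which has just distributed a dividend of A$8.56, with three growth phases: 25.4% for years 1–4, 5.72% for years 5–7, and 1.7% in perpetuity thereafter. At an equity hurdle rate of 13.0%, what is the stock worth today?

Three-stage DDM. Project D₁…D_7; terminal Gordon value at t=7 with g = 0.017; discount at r = 0.13.
D_1 = 10.7342
D_2 = 13.4607
D_3 = 16.8798
D_4 = 21.1672
D_5 = 22.3780
D_6 = 23.6580
D_7 = 25.0112
TV_7 = 25.4364/(0.13−0.017) = 225.1012
P₀ = Σ Dₜ/(1+r)ᵗ + TV_7/(1+r)^7 = 174.5441

A$174.54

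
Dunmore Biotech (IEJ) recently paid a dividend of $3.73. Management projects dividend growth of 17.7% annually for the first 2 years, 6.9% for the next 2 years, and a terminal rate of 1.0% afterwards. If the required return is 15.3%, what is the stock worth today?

Three-stage DDM. Project D₁…D_4; terminal Gordon value at t=4 with g = 0.01; discount at r = 0.153.
D_1 = 4.3902
D_2 = 5.1673
D_3 = 5.5238
D_4 = 5.9050
TV_4 = 5.9640/(0.153−0.01) = 41.7064
P₀ = Σ Dₜ/(1+r)ᵗ + TV_4/(1+r)^4 = 38.2380

$38.24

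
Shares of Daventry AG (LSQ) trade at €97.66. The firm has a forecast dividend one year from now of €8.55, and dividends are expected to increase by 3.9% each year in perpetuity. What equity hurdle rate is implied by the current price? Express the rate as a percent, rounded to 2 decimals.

Rearranging the constant-growth DDM: r = D₁/P₀ + g.
r = 8.5500 / 97.66 + 0.039 = 0.08755 + 0.039 = 0.12655

12.65%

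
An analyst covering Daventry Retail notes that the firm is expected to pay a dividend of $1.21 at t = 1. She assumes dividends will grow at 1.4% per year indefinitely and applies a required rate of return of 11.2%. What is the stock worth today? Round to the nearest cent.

Gordon growth model: P₀ = D₁/(r − g), with D₁ = 1.21 given directly.
P₀ = 1.2100 / (0.112 − 0.014) = 1.2100 / 0.098 = 12.3469

$12.35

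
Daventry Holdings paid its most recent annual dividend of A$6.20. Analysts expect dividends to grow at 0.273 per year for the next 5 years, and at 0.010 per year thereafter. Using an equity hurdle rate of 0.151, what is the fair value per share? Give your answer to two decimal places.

A$115.86

Two-stage DDM. Project D₁…D_5 at 0.273, terminal growth 0.01, discount at r = 0.151.
D_1 = 7.8926
D_2 = 10.0473
D_3 = 12.7902
D_4 = 16.2819
D_5 = 20.7269
Terminal value at t=5: TV = D_6/(r−g) = 20.9341/(0.151−0.01) = 148.4691
P₀ = 7.8926/(1+0.151)^1 + 10.0473/(1+0.151)^2 + 12.7902/(1+0.151)^3 + 16.2819/(1+0.151)^4 + 20.7269/(1+0.151)^5 + 148.4691/(1+0.151)^5 = 115.8614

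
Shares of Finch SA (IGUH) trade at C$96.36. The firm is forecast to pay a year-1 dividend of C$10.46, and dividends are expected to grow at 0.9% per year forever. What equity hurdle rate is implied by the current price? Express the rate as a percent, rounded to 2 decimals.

Rearranging the constant-growth DDM: r = D₁/P₀ + g.
r = 10.4600 / 96.36 + 0.009 = 0.10855 + 0.009 = 0.11755

11.76%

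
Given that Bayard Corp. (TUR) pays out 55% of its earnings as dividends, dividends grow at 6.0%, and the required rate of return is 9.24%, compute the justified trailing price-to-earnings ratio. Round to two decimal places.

17.99

Justified trailing P/E = b(1+g)/(r−g) = 0.55×(1+0.06)/(0.0924−0.06) = 17.9938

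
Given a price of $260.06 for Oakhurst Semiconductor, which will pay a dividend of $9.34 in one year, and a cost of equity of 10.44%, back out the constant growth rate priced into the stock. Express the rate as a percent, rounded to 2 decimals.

From P₀ = D₁/(r − g), the implied growth is g = r − D₁/P₀.
g = 0.1044 − 9.34/260.06 = 0.1044 − 0.03591 = 0.06849

6.85%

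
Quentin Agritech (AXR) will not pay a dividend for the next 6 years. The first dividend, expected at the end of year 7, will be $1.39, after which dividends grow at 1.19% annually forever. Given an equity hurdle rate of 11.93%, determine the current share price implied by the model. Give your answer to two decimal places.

$6.58

Deferred-dividend DDM. At t=6 the remaining stream is a growing perpetuity with first payment D_7 = 1.39.
V_6 = D_7/(r−g) = 1.39/(0.1193−0.0119) = 12.9423
P₀ = V_6/(1+r)^6 = 12.9423/(1+0.1193)^6 = 6.5816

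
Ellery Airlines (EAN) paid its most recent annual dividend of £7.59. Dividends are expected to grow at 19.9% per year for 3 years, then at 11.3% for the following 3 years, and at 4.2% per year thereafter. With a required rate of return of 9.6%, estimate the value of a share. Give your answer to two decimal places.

£258.89

Three-stage DDM. Project D₁…D_6; terminal Gordon value at t=6 with g = 0.042; discount at r = 0.096.
D_1 = 9.1004
D_2 = 10.9114
D_3 = 13.0828
D_4 = 14.5611
D_5 = 16.2065
D_6 = 18.0379
TV_6 = 18.7954/(0.096−0.042) = 348.0637
P₀ = Σ Dₜ/(1+r)ᵗ + TV_6/(1+r)^6 = 258.8851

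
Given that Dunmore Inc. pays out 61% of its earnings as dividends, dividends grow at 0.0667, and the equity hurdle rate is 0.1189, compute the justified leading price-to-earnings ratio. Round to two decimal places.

Justified leading P/E = b/(r−g) = 0.61/(0.1189−0.0667) = 11.6858

11.69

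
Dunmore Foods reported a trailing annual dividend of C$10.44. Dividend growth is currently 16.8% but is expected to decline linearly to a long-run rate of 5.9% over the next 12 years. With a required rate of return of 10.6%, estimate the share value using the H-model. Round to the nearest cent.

C$380.50

H-model: P₀ = D₀[(1+g_L) + H(g_S−g_L)]/(r−g_L), with H = 12/2 = 6.
P₀ = 10.44 × [(1+0.059) + 6×(0.168−0.059)] / (0.106−0.059)
   = 10.44 × 1.7130 / 0.047 = 380.5047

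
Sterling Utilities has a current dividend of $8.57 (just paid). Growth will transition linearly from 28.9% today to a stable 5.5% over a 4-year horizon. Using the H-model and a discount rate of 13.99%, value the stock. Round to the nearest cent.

$153.74

H-model: P₀ = D₀[(1+g_L) + H(g_S−g_L)]/(r−g_L), with H = 4/2 = 2.
P₀ = 8.57 × [(1+0.055) + 2×(0.289−0.055)] / (0.1399−0.055)
   = 8.57 × 1.5230 / 0.0849 = 153.7351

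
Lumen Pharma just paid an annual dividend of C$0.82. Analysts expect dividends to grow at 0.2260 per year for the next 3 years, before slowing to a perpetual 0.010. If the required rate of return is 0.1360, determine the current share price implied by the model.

C$11.13

Two-stage DDM. Project D₁…D_3 at 0.226, terminal growth 0.01, discount at r = 0.136.
D_1 = 1.0053
D_2 = 1.2325
D_3 = 1.5111
Terminal value at t=3: TV = D_4/(r−g) = 1.5262/(0.136−0.01) = 12.1126
P₀ = 1.0053/(1+0.136)^1 + 1.2325/(1+0.136)^2 + 1.5111/(1+0.136)^3 + 12.1126/(1+0.136)^3 = 11.1331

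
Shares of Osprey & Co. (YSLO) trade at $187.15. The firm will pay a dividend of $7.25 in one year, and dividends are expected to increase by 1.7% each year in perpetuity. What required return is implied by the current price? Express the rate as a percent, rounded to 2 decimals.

Rearranging the constant-growth DDM: r = D₁/P₀ + g.
r = 7.2500 / 187.15 + 0.017 = 0.03874 + 0.017 = 0.05574

5.57%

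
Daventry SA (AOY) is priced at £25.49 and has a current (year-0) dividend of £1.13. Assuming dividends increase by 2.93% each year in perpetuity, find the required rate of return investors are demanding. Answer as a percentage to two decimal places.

7.49%

Rearranging the constant-growth DDM: r = D₁/P₀ + g.
D₁ = 1.13 × (1 + 0.0293) = 1.1631.
r = 1.1631 / 25.49 + 0.0293 = 0.04563 + 0.0293 = 0.07493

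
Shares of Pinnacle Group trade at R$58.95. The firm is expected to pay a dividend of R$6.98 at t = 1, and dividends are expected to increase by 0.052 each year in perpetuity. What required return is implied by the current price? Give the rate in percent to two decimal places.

Rearranging the constant-growth DDM: r = D₁/P₀ + g.
r = 6.9800 / 58.95 + 0.052 = 0.11841 + 0.052 = 0.17041

17.04%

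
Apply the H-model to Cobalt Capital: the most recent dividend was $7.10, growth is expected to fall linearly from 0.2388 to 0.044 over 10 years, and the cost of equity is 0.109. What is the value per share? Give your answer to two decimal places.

$220.43

H-model: P₀ = D₀[(1+g_L) + H(g_S−g_L)]/(r−g_L), with H = 10/2 = 5.
P₀ = 7.10 × [(1+0.044) + 5×(0.2388−0.044)] / (0.109−0.044)
   = 7.10 × 2.0180 / 0.065 = 220.4277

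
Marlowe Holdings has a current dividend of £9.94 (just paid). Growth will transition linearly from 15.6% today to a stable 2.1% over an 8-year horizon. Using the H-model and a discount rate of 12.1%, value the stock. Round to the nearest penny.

H-model: P₀ = D₀[(1+g_L) + H(g_S−g_L)]/(r−g_L), with H = 8/2 = 4.
P₀ = 9.94 × [(1+0.021) + 4×(0.156−0.021)] / (0.121−0.021)
   = 9.94 × 1.5610 / 0.1 = 155.1634

£155.16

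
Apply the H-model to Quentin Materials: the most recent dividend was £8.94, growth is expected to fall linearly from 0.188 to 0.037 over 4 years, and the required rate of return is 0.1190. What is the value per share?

H-model: P₀ = D₀[(1+g_L) + H(g_S−g_L)]/(r−g_L), with H = 4/2 = 2.
P₀ = 8.94 × [(1+0.037) + 2×(0.188−0.037)] / (0.119−0.037)
   = 8.94 × 1.3390 / 0.082 = 145.9837

£145.98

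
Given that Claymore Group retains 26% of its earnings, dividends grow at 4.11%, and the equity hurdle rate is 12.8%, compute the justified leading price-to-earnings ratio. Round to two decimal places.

Payout ratio b = 1 − 0.26 = 0.74.
Justified leading P/E = b/(r−g) = 0.74/(0.128−0.0411) = 8.5155

8.52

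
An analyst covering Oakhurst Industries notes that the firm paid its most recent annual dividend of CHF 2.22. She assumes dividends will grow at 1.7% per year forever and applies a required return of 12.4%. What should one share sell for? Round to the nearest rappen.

CHF 21.10

Gordon growth model: P₀ = D₁/(r − g). D₁ = 2.22 × (1 + 0.017) = 2.2577.
P₀ = 2.2577 / (0.124 − 0.017) = 2.2577 / 0.107 = 21.1004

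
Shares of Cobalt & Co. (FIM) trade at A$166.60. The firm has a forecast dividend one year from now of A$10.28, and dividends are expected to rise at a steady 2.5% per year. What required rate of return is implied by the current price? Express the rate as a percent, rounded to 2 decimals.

Rearranging the constant-growth DDM: r = D₁/P₀ + g.
r = 10.2800 / 166.60 + 0.025 = 0.06170 + 0.025 = 0.08670

8.67%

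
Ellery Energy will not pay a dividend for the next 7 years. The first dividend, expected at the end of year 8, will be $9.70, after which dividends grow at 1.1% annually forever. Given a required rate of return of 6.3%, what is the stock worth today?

$121.63

Deferred-dividend DDM. At t=7 the remaining stream is a growing perpetuity with first payment D_8 = 9.70.
V_7 = D_8/(r−g) = 9.70/(0.063−0.011) = 186.5385
P₀ = V_7/(1+r)^7 = 186.5385/(1+0.063)^7 = 121.6286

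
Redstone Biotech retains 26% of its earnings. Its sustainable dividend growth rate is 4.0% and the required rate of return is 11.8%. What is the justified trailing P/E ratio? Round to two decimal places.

9.87

Payout ratio b = 1 − 0.26 = 0.74.
Justified trailing P/E = b(1+g)/(r−g) = 0.74×(1+0.04)/(0.118−0.04) = 9.8667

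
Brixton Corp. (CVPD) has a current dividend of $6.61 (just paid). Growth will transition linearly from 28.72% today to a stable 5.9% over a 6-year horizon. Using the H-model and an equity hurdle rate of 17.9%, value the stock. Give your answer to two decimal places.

H-model: P₀ = D₀[(1+g_L) + H(g_S−g_L)]/(r−g_L), with H = 6/2 = 3.
P₀ = 6.61 × [(1+0.059) + 3×(0.2872−0.059)] / (0.179−0.059)
   = 6.61 × 1.7436 / 0.12 = 96.0433

$96.04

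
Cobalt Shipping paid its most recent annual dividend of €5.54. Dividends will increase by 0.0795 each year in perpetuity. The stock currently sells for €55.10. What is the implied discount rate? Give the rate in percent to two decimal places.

Rearranging the constant-growth DDM: r = D₁/P₀ + g.
D₁ = 5.54 × (1 + 0.0795) = 5.9804.
r = 5.9804 / 55.10 + 0.0795 = 0.10854 + 0.0795 = 0.18804

18.80%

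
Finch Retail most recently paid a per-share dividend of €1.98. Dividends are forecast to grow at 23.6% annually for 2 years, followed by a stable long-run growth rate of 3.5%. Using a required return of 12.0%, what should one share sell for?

Two-stage DDM. Project D₁…D_2 at 0.236, terminal growth 0.035, discount at r = 0.12.
D_1 = 2.4473
D_2 = 3.0248
Terminal value at t=2: TV = D_3/(r−g) = 3.1307/(0.12−0.035) = 36.8319
P₀ = 2.4473/(1+0.12)^1 + 3.0248/(1+0.12)^2 + 36.8319/(1+0.12)^2 = 33.9586

€33.96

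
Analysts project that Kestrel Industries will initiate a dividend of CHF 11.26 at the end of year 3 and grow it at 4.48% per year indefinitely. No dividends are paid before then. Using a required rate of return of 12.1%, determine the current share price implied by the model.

CHF 117.59

Deferred-dividend DDM. At t=2 the remaining stream is a growing perpetuity with first payment D_3 = 11.26.
V_2 = D_3/(r−g) = 11.26/(0.121−0.0448) = 147.7690
P₀ = V_2/(1+r)^2 = 147.7690/(1+0.121)^2 = 117.5905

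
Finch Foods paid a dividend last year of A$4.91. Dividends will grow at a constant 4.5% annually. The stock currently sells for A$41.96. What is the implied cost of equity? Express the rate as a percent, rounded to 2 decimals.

Rearranging the constant-growth DDM: r = D₁/P₀ + g.
D₁ = 4.91 × (1 + 0.045) = 5.1309.
r = 5.1309 / 41.96 + 0.045 = 0.12228 + 0.045 = 0.16728

16.73%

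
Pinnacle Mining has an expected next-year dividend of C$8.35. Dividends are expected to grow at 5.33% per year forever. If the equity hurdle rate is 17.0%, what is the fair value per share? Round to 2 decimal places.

Gordon growth model: P₀ = D₁/(r − g), with D₁ = 8.35 given directly.
P₀ = 8.3500 / (0.17 − 0.0533) = 8.3500 / 0.1167 = 71.5510

C$71.55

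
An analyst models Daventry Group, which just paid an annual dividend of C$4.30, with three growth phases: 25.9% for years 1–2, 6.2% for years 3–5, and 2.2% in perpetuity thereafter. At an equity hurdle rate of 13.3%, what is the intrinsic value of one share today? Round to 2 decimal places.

C$64.36

Three-stage DDM. Project D₁…D_5; terminal Gordon value at t=5 with g = 0.022; discount at r = 0.133.
D_1 = 5.4137
D_2 = 6.8158
D_3 = 7.2384
D_4 = 7.6872
D_5 = 8.1638
TV_5 = 8.3434/(0.133−0.022) = 75.1660
P₀ = Σ Dₜ/(1+r)ᵗ + TV_5/(1+r)^5 = 64.3621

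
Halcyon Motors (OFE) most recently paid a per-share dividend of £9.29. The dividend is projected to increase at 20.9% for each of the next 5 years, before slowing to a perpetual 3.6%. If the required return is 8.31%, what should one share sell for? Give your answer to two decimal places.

£419.50

Two-stage DDM. Project D₁…D_5 at 0.209, terminal growth 0.036, discount at r = 0.0831.
D_1 = 11.2316
D_2 = 13.5790
D_3 = 16.4170
D_4 = 19.8482
D_5 = 23.9965
Terminal value at t=5: TV = D_6/(r−g) = 24.8603/(0.0831−0.036) = 527.8203
P₀ = 11.2316/(1+0.0831)^1 + 13.5790/(1+0.0831)^2 + 16.4170/(1+0.0831)^3 + 19.8482/(1+0.0831)^4 + 23.9965/(1+0.0831)^5 + 527.8203/(1+0.0831)^5 = 419.5020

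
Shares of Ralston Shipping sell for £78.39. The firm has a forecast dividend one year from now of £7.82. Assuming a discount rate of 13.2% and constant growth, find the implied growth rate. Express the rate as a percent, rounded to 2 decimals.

3.22%

From P₀ = D₁/(r − g), the implied growth is g = r − D₁/P₀.
g = 0.132 − 7.82/78.39 = 0.132 − 0.09976 = 0.03224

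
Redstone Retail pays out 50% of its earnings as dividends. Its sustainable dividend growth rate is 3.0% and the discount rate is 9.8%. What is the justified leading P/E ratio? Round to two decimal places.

7.35

Justified leading P/E = b/(r−g) = 0.50/(0.098−0.03) = 7.3529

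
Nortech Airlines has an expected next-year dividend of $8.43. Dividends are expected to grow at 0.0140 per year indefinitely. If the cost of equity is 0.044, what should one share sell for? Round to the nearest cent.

Gordon growth model: P₀ = D₁/(r − g), with D₁ = 8.43 given directly.
P₀ = 8.4300 / (0.044 − 0.014) = 8.4300 / 0.03 = 281.0000

$281.00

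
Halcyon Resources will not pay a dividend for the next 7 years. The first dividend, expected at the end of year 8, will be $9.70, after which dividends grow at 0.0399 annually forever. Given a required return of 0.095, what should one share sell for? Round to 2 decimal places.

Deferred-dividend DDM. At t=7 the remaining stream is a growing perpetuity with first payment D_8 = 9.70.
V_7 = D_8/(r−g) = 9.70/(0.095−0.0399) = 176.0436
P₀ = V_7/(1+r)^7 = 176.0436/(1+0.095)^7 = 93.2656

$93.27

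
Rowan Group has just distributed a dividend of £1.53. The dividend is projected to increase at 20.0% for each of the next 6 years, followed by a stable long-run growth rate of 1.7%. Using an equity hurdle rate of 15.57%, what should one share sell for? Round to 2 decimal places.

£24.55

Two-stage DDM. Project D₁…D_6 at 0.2, terminal growth 0.017, discount at r = 0.1557.
D_1 = 1.8360
D_2 = 2.2032
D_3 = 2.6438
D_4 = 3.1726
D_5 = 3.8071
D_6 = 4.5686
Terminal value at t=6: TV = D_7/(r−g) = 4.6462/(0.1557−0.017) = 33.4983
P₀ = 1.8360/(1+0.1557)^1 + 2.2032/(1+0.1557)^2 + 2.6438/(1+0.1557)^3 + 3.1726/(1+0.1557)^4 + 3.8071/(1+0.1557)^5 + 4.5686/(1+0.1557)^6 + 33.4983/(1+0.1557)^6 = 24.5523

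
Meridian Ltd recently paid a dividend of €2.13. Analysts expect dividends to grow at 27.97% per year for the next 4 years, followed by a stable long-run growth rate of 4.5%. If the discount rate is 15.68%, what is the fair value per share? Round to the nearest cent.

€40.85

Two-stage DDM. Project D₁…D_4 at 0.2797, terminal growth 0.045, discount at r = 0.1568.
D_1 = 2.7258
D_2 = 3.4882
D_3 = 4.4638
D_4 = 5.7123
Terminal value at t=4: TV = D_5/(r−g) = 5.9694/(0.1568−0.045) = 53.3933
P₀ = 2.7258/(1+0.1568)^1 + 3.4882/(1+0.1568)^2 + 4.4638/(1+0.1568)^3 + 5.7123/(1+0.1568)^4 + 53.3933/(1+0.1568)^4 = 40.8527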